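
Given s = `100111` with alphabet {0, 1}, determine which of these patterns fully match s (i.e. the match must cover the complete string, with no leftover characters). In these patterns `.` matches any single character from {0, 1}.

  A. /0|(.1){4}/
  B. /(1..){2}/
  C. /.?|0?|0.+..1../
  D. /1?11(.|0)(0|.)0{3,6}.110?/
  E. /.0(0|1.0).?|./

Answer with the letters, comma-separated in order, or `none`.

B

A → no match
B → match
C → no match
D → no match
E → no match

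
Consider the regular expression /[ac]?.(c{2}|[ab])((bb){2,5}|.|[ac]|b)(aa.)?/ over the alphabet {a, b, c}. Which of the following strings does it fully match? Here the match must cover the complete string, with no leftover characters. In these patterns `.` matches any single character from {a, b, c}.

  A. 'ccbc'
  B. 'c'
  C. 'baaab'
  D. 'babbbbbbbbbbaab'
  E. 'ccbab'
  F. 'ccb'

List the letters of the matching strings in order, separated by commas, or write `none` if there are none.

A, D

A → match
B → no match
C → no match
D → match
E → no match
F → no match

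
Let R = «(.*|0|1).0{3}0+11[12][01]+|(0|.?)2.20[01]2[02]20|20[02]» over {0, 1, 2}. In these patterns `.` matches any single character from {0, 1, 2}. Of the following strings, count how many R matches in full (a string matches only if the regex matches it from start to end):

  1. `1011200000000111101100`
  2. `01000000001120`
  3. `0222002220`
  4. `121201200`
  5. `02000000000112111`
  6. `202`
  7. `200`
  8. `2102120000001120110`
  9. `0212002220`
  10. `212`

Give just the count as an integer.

1 → match
2 → match
3 → match
4 → no match
5 → match
6 → match
7 → match
8 → match
9 → match
10 → no match
Total matched: 8

8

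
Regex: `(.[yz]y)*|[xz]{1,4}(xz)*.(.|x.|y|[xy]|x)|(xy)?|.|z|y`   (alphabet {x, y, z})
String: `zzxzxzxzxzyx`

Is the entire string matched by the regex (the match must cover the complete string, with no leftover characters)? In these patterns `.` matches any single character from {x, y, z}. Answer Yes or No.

Yes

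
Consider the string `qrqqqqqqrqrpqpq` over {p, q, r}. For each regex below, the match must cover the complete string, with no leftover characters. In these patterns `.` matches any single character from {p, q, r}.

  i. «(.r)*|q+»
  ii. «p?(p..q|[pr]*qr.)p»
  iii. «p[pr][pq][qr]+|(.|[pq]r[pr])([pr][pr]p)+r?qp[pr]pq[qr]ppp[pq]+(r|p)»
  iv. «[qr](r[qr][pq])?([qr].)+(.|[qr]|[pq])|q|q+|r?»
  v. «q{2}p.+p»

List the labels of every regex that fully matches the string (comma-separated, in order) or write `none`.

i → no match
ii → no match — must end with `p`
iii → no match
iv → match
v → no match — must end with `p`

iv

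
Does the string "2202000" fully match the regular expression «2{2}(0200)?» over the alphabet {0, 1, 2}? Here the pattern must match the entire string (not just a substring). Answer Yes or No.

No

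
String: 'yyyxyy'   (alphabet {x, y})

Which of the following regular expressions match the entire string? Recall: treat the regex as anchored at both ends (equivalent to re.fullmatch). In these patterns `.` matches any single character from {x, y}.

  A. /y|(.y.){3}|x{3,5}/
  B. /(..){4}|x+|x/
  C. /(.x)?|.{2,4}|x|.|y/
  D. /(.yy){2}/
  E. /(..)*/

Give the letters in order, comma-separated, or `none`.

A → no match
B → no match
C → no match
D → match
E → match

D, E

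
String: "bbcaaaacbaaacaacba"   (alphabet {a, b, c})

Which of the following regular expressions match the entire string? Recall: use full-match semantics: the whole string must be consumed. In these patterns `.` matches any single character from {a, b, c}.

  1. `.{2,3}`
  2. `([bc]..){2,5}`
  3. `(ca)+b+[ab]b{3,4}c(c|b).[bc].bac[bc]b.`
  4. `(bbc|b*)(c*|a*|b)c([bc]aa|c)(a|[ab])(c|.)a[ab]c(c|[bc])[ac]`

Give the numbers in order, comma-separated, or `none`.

4

1 → no match
2 → no match
3 → no match — must start with "ca"
4 → match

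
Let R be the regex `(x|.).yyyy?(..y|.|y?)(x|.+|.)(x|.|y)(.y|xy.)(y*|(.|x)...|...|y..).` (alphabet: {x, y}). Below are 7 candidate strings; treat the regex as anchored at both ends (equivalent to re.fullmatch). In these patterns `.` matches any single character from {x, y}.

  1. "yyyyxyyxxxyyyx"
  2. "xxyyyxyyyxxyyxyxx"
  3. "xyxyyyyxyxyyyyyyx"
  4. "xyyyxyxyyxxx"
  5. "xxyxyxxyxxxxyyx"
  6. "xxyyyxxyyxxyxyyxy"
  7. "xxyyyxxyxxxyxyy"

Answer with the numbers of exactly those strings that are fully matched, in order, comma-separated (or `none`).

2, 6, 7

1 → no match
2 → match
3 → no match
4. "xyyyxyxyyxxx" → no match
5 → no match
6 → match
7 → match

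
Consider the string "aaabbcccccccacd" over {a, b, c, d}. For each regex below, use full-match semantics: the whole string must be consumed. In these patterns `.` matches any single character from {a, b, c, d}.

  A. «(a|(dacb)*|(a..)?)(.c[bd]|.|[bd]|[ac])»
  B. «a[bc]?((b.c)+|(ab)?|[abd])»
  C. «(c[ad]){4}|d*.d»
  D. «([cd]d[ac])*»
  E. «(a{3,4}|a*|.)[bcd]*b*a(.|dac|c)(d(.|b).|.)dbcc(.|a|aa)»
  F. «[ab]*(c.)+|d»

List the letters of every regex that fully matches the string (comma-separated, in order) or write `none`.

F

A → no match
B → no match
C → no match
D → no match
E → no match
F → match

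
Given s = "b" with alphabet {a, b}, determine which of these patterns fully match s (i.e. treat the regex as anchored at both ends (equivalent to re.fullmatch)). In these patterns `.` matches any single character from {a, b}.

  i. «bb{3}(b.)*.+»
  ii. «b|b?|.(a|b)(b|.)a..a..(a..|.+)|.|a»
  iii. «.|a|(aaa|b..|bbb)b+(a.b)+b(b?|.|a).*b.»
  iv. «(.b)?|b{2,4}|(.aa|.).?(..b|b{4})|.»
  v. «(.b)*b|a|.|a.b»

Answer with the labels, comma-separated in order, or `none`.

i → no match — must start with "bb"
ii → match
iii → match
iv → match
v → match

ii, iii, iv, v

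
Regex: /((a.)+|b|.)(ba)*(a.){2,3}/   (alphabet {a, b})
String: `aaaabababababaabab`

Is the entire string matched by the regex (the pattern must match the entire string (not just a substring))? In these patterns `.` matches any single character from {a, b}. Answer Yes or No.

Yes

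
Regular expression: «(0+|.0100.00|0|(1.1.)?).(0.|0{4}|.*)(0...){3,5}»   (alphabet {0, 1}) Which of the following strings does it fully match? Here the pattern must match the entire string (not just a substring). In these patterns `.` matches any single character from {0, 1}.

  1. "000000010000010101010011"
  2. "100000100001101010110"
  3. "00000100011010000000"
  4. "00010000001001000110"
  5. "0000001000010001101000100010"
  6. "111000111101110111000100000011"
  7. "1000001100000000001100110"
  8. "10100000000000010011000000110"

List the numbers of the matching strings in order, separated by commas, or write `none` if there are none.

1 → match
2 → match
3 → no match
4 → match
5 → no match
6 → match
7 → match
8 → match

1, 2, 4, 6, 7, 8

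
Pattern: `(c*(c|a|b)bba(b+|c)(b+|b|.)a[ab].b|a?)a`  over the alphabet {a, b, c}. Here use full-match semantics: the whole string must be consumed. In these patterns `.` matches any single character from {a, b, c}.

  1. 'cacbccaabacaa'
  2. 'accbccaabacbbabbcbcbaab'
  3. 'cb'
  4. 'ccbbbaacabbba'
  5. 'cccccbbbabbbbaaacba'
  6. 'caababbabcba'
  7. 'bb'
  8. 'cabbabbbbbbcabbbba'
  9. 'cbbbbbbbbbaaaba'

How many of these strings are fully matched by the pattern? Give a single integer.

1 → no match
2 → no match — must end with 'a'
3. 'cb' → no match — must end with 'a'
4 → no match
5 → match
6. 'caababbabcba' → no match
7. 'bb' → no match — must end with 'a'
8 → no match
9 → no match
Total matched: 1

1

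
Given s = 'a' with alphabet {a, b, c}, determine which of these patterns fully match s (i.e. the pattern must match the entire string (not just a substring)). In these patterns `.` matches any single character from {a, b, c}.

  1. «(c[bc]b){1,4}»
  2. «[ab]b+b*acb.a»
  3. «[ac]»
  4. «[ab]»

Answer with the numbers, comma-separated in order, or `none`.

1 → no match — must start with 'c'
2 → no match
3 → match
4 → match

3, 4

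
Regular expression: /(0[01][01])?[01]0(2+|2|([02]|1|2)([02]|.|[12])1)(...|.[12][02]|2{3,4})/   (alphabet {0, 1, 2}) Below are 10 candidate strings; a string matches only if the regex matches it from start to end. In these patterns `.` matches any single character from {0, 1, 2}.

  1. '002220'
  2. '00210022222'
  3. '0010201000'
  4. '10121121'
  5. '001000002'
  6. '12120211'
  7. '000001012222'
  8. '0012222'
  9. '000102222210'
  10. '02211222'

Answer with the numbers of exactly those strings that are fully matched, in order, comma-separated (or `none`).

1 → match
2 → no match
3 → no match
4 → match
5 → no match
6 → no match
7 → match
8 → no match
9 → match
10 → no match

1, 4, 7, 9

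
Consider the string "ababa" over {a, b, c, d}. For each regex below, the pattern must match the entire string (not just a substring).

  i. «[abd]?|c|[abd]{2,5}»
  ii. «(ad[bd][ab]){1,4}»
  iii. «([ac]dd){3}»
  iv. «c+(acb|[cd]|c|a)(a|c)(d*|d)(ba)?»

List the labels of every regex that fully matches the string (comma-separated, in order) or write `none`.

i

i → match
ii → no match — must start with "ad"
iii → no match — must end with "dd"
iv → no match — must start with "c"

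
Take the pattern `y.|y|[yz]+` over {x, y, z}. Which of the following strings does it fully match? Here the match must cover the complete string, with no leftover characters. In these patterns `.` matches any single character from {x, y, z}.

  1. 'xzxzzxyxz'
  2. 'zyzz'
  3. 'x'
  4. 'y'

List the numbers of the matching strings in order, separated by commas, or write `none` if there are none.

1 → no match
2 → match
3 → no match
4 → match

2, 4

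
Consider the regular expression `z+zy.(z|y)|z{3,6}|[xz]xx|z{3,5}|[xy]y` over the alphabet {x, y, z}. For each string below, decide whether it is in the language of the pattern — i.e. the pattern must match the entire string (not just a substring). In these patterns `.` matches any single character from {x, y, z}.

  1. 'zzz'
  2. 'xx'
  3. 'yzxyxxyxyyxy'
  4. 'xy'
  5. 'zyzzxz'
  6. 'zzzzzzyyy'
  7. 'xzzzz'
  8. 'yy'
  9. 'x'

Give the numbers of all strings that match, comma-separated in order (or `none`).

1 → match
2 → no match
3 → no match
4 → match
5 → no match
6 → match
7 → no match
8 → match
9 → no match

1, 4, 6, 8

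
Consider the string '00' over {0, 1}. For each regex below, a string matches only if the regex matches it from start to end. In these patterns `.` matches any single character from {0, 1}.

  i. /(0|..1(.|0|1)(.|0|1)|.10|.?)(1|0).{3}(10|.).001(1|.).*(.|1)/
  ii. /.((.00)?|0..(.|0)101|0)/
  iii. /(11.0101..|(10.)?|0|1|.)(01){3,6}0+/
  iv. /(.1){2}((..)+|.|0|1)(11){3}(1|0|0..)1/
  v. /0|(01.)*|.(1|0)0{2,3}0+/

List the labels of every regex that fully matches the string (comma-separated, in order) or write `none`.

ii

i → no match
ii → match
iii → no match
iv → no match — must end with '1'
v → no match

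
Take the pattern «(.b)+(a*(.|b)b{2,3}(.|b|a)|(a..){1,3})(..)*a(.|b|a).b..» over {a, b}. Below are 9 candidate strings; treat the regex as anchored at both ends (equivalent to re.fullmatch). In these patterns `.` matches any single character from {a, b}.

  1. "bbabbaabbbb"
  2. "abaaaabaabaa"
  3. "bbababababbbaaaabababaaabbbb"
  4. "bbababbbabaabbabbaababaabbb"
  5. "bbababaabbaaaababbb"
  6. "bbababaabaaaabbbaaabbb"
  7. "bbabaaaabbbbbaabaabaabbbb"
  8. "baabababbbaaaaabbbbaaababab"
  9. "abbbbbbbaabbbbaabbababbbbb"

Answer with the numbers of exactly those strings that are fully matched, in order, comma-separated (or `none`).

1, 3, 5, 6, 7, 9

1. "bbabbaabbbb" → match
2. "abaaaabaabaa" → no match
3 → match
4 → no match
5 → match
6 → match
7 → match
8 → no match
9 → match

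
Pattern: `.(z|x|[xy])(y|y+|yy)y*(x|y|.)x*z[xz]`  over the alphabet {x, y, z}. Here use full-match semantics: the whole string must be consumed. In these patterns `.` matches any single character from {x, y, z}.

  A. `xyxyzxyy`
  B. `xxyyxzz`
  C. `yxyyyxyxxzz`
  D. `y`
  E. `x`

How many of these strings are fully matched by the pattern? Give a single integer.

A → no match
B → match
C → no match
D → no match
E → no match
Total matched: 1

1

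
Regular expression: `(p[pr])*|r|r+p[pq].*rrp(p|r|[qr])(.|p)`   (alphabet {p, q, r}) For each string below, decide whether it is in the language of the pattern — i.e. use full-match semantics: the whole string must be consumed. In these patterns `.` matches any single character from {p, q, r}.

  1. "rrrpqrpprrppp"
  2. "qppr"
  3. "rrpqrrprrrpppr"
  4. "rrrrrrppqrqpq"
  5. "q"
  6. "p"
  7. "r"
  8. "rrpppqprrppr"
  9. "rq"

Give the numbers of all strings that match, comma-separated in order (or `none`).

1 → match
2 → no match
3 → no match
4 → no match
5 → no match
6 → no match
7 → match
8 → match
9 → no match

1, 7, 8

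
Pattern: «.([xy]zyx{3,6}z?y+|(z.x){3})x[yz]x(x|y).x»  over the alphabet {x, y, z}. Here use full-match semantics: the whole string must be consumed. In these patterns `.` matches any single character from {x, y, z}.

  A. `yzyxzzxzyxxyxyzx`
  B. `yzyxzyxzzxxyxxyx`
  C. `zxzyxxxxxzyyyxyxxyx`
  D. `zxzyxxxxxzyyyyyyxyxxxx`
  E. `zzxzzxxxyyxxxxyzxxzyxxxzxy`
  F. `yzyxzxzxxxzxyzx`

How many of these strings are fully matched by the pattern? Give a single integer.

A → match
B → match
C → match
D → match
E → no match — must end with `x`
F → no match
Total matched: 4

4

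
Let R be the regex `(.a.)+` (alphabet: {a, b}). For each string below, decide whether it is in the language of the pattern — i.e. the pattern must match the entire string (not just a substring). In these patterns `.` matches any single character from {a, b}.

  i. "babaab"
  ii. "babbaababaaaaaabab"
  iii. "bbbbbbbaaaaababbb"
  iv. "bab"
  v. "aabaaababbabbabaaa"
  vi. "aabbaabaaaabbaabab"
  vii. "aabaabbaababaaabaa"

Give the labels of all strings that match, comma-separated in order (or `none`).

i → match
ii → match
iii → no match
iv → match
v → match
vi → match
vii → match

i, ii, iv, v, vi, vii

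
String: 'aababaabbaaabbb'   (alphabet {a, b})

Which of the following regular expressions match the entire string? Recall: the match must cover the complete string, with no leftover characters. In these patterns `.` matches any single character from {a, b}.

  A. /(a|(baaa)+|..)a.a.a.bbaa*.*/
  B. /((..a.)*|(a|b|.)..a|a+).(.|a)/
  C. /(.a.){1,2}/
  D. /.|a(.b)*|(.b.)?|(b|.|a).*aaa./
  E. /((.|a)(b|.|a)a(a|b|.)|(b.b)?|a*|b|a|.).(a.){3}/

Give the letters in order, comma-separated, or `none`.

A → match
B → no match
C → no match
D → no match
E → no match

A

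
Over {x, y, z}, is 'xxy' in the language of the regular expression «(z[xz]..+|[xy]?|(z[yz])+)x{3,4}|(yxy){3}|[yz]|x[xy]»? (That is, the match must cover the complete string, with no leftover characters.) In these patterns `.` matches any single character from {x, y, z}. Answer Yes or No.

No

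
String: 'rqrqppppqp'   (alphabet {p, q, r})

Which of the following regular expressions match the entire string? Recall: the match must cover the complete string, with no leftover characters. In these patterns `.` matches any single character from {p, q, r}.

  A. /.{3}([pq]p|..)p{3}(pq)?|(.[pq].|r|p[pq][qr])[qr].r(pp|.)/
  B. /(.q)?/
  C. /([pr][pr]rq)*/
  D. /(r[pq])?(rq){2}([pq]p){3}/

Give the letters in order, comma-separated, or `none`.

A → no match
B → no match
C → no match
D → match

D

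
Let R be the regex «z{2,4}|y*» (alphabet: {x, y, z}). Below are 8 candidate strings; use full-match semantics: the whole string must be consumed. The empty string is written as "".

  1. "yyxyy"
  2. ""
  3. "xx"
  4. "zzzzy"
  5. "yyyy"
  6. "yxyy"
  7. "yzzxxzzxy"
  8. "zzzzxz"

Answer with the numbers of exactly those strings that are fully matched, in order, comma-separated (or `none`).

2, 5

1 → no match
2 → match
3 → no match
4 → no match
5 → match
6 → no match
7 → no match
8 → no match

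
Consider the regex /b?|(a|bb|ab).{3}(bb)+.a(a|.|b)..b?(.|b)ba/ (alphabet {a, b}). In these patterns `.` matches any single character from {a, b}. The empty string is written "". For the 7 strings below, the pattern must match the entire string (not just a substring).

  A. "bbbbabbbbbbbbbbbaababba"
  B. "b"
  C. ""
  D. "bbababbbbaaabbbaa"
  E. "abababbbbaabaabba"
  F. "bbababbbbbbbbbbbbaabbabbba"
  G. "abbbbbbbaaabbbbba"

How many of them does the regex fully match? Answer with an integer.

A → match
B → match
C → match
D → no match
E → match
F → match
G → match
Total matched: 6

6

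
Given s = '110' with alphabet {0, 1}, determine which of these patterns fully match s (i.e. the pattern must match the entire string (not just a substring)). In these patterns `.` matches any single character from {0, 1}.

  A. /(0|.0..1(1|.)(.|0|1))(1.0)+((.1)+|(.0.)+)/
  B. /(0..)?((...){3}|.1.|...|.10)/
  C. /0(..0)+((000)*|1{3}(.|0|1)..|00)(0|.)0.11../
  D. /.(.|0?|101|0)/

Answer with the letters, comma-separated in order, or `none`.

A → no match
B → match
C → no match — must start with '0'
D → no match

B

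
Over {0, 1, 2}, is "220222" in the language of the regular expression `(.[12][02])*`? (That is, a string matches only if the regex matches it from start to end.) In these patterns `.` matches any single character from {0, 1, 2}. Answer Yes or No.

Yes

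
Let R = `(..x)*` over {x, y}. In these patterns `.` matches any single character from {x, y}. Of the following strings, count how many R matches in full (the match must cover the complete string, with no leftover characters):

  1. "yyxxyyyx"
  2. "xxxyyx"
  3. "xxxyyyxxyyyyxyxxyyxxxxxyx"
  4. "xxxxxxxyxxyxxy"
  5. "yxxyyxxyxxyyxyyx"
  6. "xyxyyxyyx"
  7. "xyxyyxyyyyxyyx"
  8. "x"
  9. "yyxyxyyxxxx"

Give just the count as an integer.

1 → no match
2 → match
3 → no match
4 → no match
5 → no match
6 → match
7 → no match
8 → no match
9 → no match
Total matched: 2

2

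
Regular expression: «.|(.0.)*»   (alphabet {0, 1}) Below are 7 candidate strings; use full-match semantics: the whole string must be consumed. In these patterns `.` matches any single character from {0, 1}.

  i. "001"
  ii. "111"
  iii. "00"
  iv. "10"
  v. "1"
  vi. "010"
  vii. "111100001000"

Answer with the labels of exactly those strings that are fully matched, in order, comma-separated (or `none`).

i, v

i. "001" → match
ii. "111" → no match
iii. "00" → no match
iv. "10" → no match
v. "1" → match
vi. "010" → no match
vii. "111100001000" → no match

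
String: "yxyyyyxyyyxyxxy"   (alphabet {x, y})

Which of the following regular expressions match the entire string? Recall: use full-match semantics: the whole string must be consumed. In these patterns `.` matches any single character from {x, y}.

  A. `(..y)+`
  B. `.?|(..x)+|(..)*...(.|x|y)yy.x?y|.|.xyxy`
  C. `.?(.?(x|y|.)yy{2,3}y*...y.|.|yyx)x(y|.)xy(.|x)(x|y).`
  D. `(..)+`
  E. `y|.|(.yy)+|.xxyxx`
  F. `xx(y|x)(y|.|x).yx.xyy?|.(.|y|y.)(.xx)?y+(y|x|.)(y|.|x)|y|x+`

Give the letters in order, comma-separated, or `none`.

A → match
B → no match
C → no match
D → no match
E → no match
F → no match

A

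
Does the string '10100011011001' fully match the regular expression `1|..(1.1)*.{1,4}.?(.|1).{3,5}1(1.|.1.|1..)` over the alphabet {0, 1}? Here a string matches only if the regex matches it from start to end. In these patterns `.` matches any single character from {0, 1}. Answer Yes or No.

No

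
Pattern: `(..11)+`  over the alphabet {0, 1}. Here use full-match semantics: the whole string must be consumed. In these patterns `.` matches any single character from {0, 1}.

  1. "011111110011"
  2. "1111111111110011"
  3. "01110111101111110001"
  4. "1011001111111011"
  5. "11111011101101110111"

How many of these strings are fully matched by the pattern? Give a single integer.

4

1 → match
2 → match
3 → no match — must end with "11"
4 → match
5 → match
Total matched: 4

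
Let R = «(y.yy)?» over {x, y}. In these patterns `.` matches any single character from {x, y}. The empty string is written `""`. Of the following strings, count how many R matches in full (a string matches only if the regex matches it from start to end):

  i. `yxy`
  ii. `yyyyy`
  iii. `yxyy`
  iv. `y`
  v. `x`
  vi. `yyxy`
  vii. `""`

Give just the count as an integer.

2

i → no match
ii → no match
iii → match
iv → no match
v → no match
vi → no match
vii → match
Total matched: 2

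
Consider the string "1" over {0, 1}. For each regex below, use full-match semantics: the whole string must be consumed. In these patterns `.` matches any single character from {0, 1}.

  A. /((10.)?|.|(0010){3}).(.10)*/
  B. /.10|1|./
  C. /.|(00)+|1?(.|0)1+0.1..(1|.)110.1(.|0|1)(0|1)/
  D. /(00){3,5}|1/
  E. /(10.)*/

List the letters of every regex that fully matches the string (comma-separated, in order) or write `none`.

A → match
B → match
C → match
D → match
E → no match

A, B, C, D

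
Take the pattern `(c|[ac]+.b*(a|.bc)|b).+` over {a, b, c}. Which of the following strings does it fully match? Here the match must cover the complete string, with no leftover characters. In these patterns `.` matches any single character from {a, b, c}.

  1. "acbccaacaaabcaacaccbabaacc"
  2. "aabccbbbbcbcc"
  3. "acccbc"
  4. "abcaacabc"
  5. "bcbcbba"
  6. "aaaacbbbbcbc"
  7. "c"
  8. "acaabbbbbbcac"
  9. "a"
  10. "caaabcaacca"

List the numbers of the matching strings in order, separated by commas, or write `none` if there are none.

1 → no match
2 → no match
3 → no match
4 → no match
5 → match
6 → match
7 → no match
8 → match
9 → no match
10 → match

5, 6, 8, 10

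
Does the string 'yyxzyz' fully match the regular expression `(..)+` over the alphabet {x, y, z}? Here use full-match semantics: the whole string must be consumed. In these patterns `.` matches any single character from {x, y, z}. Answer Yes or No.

Yes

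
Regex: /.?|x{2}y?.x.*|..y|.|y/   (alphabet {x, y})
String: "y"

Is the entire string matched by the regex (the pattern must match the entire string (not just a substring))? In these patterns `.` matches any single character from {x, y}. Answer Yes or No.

Yes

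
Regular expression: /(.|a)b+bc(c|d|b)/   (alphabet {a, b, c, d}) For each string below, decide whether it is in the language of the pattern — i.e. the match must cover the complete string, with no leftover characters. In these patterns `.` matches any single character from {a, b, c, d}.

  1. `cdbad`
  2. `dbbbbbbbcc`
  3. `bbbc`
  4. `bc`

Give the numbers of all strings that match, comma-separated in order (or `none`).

2

1 → no match
2 → match
3 → no match
4 → no match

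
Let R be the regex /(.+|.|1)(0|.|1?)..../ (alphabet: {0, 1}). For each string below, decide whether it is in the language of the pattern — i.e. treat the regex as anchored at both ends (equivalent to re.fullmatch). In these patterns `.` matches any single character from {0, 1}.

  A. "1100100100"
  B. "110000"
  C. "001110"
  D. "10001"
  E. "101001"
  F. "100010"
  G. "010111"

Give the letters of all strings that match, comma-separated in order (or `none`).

A → match
B → match
C → match
D → match
E → match
F → match
G → match

A, B, C, D, E, F, G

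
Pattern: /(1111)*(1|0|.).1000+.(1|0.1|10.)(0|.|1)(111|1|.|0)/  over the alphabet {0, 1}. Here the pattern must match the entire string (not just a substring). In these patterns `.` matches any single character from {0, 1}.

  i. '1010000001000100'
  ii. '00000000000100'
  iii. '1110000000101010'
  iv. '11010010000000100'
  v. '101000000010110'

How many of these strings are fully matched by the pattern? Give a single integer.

1

i → no match
ii → no match
iii → no match
iv → no match
v → match
Total matched: 1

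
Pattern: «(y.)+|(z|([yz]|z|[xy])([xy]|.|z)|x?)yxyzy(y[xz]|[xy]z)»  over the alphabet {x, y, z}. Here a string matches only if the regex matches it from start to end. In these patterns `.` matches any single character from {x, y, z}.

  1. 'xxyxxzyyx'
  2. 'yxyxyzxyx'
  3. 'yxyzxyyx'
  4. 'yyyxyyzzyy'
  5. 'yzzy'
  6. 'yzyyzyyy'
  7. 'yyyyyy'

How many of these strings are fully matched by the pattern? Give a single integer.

1

1 → no match
2 → no match
3 → no match
4 → no match
5 → no match
6 → no match
7 → match
Total matched: 1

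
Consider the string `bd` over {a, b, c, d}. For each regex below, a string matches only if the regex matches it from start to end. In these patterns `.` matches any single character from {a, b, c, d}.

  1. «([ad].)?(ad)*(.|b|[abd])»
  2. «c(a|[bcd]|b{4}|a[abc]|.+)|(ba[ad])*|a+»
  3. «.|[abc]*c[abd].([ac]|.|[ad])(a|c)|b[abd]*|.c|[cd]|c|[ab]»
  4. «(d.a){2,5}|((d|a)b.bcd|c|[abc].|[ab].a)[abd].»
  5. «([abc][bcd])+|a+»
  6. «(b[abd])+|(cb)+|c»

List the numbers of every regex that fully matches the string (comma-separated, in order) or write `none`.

1 → no match
2 → no match
3 → match
4 → no match
5 → match
6 → match

3, 5, 6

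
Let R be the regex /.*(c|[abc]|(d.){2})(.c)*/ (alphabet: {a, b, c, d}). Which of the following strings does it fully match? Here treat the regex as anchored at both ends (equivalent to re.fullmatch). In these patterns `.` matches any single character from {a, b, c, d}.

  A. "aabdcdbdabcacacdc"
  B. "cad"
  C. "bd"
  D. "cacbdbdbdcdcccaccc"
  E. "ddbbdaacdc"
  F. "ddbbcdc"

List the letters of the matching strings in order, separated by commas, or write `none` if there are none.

A → match
B. "cad" → no match
C. "bd" → no match
D → match
E. "ddbbdaacdc" → match
F. "ddbbcdc" → match

A, D, E, F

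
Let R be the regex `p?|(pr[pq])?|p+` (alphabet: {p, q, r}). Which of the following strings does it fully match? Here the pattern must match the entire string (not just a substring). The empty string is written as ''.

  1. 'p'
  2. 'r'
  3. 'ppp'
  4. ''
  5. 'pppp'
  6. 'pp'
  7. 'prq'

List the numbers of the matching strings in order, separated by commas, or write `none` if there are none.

1, 3, 4, 5, 6, 7

1 → match
2 → no match
3 → match
4 → match
5 → match
6 → match
7 → match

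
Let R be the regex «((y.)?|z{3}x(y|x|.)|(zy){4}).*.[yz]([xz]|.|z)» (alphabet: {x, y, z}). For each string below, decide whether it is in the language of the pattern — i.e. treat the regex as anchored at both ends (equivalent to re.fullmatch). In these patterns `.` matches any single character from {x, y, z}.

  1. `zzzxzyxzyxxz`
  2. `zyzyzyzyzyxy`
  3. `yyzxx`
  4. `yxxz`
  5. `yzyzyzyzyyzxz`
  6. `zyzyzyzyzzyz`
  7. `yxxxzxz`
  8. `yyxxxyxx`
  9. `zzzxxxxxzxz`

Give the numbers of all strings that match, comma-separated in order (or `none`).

1. `zzzxzyxzyxxz` → no match
2. `zyzyzyzyzyxy` → no match
3. `yyzxx` → no match
4. `yxxz` → no match
5 → no match
6. `zyzyzyzyzzyz` → match
7. `yxxxzxz` → no match
8. `yyxxxyxx` → no match
9. `zzzxxxxxzxz` → no match

6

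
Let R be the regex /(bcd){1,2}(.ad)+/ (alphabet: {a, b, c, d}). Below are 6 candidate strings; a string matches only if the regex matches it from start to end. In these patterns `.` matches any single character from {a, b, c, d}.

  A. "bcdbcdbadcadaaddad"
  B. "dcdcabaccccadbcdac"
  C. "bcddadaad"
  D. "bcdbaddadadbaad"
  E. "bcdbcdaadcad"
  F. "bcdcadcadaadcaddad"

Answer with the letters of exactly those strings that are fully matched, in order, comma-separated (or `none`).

A, C, E, F

A → match
B → no match — must start with "bcd"
C → match
D → no match
E → match
F → match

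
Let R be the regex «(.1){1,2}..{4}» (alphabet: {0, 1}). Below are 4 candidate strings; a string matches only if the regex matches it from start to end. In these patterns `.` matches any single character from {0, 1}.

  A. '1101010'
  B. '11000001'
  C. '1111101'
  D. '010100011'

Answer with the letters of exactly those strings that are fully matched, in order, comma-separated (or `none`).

A, C, D

A → match
B → no match
C → match
D → match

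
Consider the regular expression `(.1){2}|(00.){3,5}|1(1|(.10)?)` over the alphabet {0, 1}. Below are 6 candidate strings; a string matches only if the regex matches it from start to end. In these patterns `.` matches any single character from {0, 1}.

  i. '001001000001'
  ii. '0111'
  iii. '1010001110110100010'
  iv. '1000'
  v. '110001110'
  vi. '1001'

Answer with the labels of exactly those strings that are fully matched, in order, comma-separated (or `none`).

i → match
ii → match
iii → no match
iv → no match
v → no match
vi → no match

i, ii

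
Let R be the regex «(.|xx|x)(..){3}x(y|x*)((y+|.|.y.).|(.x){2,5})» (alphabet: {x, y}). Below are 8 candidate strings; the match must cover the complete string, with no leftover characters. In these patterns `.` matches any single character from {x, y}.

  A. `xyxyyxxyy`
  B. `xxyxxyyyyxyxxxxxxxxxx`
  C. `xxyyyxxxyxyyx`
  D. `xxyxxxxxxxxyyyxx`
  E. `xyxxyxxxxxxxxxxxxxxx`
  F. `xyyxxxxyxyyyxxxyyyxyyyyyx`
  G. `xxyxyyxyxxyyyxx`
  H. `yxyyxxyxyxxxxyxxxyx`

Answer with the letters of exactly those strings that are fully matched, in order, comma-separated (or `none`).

A. `xyxyyxxyy` → no match
B → no match
C → match
D → no match
E → match
F → no match
G → no match
H → match

C, E, H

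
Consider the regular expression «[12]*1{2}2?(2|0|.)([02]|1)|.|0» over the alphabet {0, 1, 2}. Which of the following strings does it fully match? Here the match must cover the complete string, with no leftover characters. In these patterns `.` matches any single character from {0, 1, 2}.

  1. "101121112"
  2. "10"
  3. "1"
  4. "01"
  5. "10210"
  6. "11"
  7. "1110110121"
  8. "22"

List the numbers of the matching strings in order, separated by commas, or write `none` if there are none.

3

1. "101121112" → no match
2. "10" → no match
3. "1" → match
4. "01" → no match
5. "10210" → no match
6. "11" → no match
7. "1110110121" → no match
8. "22" → no match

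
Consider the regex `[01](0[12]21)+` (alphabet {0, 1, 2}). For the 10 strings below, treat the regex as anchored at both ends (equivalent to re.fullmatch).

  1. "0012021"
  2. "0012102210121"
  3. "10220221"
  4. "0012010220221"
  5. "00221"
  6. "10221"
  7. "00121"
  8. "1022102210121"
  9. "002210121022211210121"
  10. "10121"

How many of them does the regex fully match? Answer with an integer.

6

1 → no match
2 → match
3 → no match
4 → no match
5 → match
6 → match
7 → match
8 → match
9 → no match
10 → match
Total matched: 6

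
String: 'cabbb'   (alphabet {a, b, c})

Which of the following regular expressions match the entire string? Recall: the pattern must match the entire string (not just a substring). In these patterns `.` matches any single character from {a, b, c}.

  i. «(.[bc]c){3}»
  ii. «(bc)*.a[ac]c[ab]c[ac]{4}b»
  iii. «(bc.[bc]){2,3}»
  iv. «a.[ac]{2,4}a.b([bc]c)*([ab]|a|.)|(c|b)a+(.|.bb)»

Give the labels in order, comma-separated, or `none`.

i → no match — must end with 'c'
ii → no match
iii → no match — must start with 'bc'
iv → match

iv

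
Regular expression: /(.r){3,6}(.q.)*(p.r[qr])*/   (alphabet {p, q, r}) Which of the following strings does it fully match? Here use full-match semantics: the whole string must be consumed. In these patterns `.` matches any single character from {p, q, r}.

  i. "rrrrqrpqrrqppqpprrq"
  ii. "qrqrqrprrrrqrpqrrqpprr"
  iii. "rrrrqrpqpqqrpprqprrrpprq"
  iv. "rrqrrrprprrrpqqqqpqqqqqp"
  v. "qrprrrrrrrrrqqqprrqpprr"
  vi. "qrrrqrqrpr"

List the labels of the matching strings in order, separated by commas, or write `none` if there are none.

i, iii, iv, v, vi

i → match
ii → no match
iii → match
iv → match
v → match
vi → match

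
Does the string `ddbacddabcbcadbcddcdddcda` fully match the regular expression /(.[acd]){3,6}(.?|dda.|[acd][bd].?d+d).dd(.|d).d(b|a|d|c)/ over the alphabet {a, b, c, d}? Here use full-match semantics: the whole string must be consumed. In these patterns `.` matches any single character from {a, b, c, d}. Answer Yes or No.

No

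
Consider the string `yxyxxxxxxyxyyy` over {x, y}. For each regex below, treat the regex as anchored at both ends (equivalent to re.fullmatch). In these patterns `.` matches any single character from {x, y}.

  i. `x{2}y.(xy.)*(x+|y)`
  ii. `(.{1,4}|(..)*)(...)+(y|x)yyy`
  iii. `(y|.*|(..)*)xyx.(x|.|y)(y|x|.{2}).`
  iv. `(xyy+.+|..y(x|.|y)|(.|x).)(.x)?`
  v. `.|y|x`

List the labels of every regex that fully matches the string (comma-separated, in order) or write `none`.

ii

i → no match — must start with `x`
ii → match
iii → no match
iv → no match
v → no match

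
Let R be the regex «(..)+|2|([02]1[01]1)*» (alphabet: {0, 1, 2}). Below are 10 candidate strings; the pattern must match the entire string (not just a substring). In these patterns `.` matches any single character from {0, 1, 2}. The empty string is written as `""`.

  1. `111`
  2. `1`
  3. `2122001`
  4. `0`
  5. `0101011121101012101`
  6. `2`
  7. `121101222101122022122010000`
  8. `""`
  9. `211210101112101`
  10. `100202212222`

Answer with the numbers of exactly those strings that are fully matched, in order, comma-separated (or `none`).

1. `111` → no match
2. `1` → no match
3. `2122001` → no match
4. `0` → no match
5 → no match
6. `2` → match
7 → no match
8. `""` → match
9 → no match
10. `100202212222` → match

6, 8, 10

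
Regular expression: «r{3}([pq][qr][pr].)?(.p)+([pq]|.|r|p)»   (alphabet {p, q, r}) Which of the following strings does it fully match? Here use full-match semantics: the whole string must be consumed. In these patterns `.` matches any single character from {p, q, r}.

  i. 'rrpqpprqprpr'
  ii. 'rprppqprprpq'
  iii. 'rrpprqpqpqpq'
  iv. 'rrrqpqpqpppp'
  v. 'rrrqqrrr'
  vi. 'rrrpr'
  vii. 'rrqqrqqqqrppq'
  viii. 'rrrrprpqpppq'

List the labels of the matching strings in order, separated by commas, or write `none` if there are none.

i → no match
ii → no match
iii → no match
iv → match
v → no match
vi → no match
vii → no match
viii → match

iv, viii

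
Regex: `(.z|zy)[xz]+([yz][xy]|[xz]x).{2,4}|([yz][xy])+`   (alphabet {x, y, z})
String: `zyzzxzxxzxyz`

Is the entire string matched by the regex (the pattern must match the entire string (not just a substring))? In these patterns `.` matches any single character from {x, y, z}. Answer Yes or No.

Yes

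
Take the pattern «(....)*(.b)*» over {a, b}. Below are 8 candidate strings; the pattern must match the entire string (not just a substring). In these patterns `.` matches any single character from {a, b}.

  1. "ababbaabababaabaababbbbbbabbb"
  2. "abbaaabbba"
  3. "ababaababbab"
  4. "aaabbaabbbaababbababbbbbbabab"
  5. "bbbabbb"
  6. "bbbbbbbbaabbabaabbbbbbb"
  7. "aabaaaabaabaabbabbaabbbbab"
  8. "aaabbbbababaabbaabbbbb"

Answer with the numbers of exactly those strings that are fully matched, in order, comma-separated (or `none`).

3, 7, 8

1 → no match
2 → no match
3 → match
4 → no match
5 → no match
6 → no match
7 → match
8 → match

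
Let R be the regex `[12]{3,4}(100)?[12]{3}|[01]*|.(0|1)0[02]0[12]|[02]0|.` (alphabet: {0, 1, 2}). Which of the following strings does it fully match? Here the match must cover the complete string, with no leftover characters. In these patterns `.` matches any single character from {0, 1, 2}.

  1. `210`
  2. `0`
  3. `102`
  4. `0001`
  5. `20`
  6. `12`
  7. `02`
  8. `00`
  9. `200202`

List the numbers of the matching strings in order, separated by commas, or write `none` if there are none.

2, 4, 5, 8, 9

1 → no match
2 → match
3 → no match
4 → match
5 → match
6 → no match
7 → no match
8 → match
9 → match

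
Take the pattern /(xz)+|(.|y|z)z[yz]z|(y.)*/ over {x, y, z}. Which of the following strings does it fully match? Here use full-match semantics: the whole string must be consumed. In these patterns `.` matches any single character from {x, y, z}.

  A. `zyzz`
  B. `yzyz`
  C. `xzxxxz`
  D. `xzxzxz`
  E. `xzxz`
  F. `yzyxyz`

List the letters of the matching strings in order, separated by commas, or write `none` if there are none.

B, D, E, F

A. `zyzz` → no match
B. `yzyz` → match
C. `xzxxxz` → no match
D. `xzxzxz` → match
E. `xzxz` → match
F. `yzyxyz` → match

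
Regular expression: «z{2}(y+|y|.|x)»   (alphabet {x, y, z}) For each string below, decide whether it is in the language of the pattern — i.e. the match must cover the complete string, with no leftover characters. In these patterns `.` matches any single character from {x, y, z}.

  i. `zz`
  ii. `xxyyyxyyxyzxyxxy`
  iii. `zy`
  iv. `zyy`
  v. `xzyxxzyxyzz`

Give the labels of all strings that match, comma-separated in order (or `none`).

none

i → no match
ii → no match — must start with `z`
iii → no match
iv → no match
v → no match — must start with `z`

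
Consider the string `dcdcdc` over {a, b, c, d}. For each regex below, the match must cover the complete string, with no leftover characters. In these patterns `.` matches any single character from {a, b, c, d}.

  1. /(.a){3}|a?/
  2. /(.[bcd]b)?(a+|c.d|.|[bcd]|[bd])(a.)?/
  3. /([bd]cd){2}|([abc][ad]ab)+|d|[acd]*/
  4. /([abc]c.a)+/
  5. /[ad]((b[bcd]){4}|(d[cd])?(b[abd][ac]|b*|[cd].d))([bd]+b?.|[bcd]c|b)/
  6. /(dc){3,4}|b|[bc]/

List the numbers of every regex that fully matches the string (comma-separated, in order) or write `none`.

3, 6

1 → no match
2 → no match
3 → match
4 → no match — must end with `a`
5 → no match
6 → match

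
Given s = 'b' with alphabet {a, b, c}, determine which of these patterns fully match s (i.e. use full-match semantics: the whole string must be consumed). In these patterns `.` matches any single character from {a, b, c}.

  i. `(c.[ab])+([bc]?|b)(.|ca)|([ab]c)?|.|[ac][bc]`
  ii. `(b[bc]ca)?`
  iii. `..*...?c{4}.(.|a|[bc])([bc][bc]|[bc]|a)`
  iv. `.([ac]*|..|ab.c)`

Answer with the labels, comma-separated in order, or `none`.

i → match
ii → no match
iii → no match
iv → match

i, iv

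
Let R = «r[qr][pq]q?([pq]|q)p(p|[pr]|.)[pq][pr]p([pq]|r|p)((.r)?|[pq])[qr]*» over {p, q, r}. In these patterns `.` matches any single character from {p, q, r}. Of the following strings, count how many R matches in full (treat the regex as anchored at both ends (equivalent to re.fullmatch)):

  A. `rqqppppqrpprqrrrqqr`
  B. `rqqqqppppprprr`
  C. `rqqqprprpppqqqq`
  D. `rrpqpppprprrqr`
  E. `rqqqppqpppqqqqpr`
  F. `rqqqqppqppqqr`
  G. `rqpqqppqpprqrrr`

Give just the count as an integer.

5

A → no match
B → match
C → match
D → match
E → no match
F → match
G → match
Total matched: 5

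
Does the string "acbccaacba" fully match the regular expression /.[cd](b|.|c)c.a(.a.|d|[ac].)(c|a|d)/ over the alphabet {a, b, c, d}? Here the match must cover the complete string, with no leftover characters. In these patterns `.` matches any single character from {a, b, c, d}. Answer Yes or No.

No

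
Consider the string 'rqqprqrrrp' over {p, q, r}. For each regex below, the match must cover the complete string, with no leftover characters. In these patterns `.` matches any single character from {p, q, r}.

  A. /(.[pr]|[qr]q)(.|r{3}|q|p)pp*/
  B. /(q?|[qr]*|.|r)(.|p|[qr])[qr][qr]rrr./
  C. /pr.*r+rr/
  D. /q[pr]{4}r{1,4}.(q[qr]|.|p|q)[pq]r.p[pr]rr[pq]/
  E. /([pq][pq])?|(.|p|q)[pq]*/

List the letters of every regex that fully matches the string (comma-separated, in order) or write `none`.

A → no match
B → match
C → no match — must start with 'pr'
D → no match — must start with 'q'
E → no match

B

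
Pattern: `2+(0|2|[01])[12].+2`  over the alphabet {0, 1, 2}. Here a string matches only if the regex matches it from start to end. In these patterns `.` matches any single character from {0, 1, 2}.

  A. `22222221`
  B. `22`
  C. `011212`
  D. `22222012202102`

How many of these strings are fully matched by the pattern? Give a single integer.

A → no match — must end with `2`
B → no match
C → no match — must start with `2`
D → match
Total matched: 1

1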